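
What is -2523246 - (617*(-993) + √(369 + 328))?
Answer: -1910565 - √697 ≈ -1.9106e+6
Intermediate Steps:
-2523246 - (617*(-993) + √(369 + 328)) = -2523246 - (-612681 + √697) = -2523246 + (612681 - √697) = -1910565 - √697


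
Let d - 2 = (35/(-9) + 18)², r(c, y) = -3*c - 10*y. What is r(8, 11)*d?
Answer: -2182994/81 ≈ -26951.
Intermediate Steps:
r(c, y) = -10*y - 3*c
d = 16291/81 (d = 2 + (35/(-9) + 18)² = 2 + (35*(-⅑) + 18)² = 2 + (-35/9 + 18)² = 2 + (127/9)² = 2 + 16129/81 = 16291/81 ≈ 201.12)
r(8, 11)*d = (-10*11 - 3*8)*(16291/81) = (-110 - 24)*(16291/81) = -134*16291/81 = -2182994/81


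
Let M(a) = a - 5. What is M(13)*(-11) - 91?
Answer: -179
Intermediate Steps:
M(a) = -5 + a
M(13)*(-11) - 91 = (-5 + 13)*(-11) - 91 = 8*(-11) - 91 = -88 - 91 = -179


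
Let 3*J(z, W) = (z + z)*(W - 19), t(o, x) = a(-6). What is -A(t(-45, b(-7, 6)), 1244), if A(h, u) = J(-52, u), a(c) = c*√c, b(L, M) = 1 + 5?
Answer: 127400/3 ≈ 42467.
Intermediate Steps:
b(L, M) = 6
a(c) = c^(3/2)
t(o, x) = -6*I*√6 (t(o, x) = (-6)^(3/2) = -6*I*√6)
J(z, W) = 2*z*(-19 + W)/3 (J(z, W) = ((z + z)*(W - 19))/3 = ((2*z)*(-19 + W))/3 = (2*z*(-19 + W))/3 = 2*z*(-19 + W)/3)
A(h, u) = 1976/3 - 104*u/3 (A(h, u) = (⅔)*(-52)*(-19 + u) = 1976/3 - 104*u/3)
-A(t(-45, b(-7, 6)), 1244) = -(1976/3 - 104/3*1244) = -(1976/3 - 129376/3) = -1*(-127400/3) = 127400/3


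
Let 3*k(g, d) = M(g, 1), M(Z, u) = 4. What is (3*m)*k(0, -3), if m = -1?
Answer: -4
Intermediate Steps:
k(g, d) = 4/3 (k(g, d) = (1/3)*4 = 4/3)
(3*m)*k(0, -3) = (3*(-1))*(4/3) = -3*4/3 = -4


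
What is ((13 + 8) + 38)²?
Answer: 3481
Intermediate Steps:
((13 + 8) + 38)² = (21 + 38)² = 59² = 3481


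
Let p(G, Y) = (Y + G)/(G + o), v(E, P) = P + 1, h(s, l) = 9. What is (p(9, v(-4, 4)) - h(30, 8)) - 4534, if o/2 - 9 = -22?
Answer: -77245/17 ≈ -4543.8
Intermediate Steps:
o = -26 (o = 18 + 2*(-22) = 18 - 44 = -26)
v(E, P) = 1 + P
p(G, Y) = (G + Y)/(-26 + G) (p(G, Y) = (Y + G)/(G - 26) = (G + Y)/(-26 + G))
(p(9, v(-4, 4)) - h(30, 8)) - 4534 = ((9 + (1 + 4))/(-26 + 9) - 1*9) - 4534 = ((9 + 5)/(-17) - 9) - 4534 = (-1/17*14 - 9) - 4534 = (-14/17 - 9) - 4534 = -167/17 - 4534 = -77245/17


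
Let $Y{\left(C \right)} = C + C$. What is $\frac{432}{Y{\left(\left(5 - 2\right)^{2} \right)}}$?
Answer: $24$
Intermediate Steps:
$Y{\left(C \right)} = 2 C$
$\frac{432}{Y{\left(\left(5 - 2\right)^{2} \right)}} = \frac{432}{2 \left(5 - 2\right)^{2}} = \frac{432}{2 \cdot 3^{2}} = \frac{432}{2 \cdot 9} = \frac{432}{18} = 432 \cdot \frac{1}{18} = 24$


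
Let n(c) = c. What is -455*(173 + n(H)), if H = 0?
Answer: -78715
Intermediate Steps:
-455*(173 + n(H)) = -455*(173 + 0) = -455*173 = -78715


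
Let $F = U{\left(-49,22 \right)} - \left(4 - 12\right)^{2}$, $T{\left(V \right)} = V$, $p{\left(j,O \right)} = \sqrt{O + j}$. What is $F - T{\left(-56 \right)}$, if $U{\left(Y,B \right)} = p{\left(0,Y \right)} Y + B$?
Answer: $14 - 343 i \approx 14.0 - 343.0 i$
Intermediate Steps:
$U{\left(Y,B \right)} = B + Y^{\frac{3}{2}}$ ($U{\left(Y,B \right)} = \sqrt{Y + 0} Y + B = \sqrt{Y} Y + B = Y^{\frac{3}{2}} + B = B + Y^{\frac{3}{2}}$)
$F = -42 - 343 i$ ($F = \left(22 + \left(-49\right)^{\frac{3}{2}}\right) - \left(4 - 12\right)^{2} = \left(22 - 343 i\right) - \left(-8\right)^{2} = \left(22 - 343 i\right) - 64 = -42 - 343 i \approx -42.0 - 343.0 i$)
$F - T{\left(-56 \right)} = \left(-42 - 343 i\right) - -56 = \left(-42 - 343 i\right) + 56 = 14 - 343 i$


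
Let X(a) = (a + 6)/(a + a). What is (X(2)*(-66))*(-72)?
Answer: 9504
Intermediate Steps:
X(a) = (6 + a)/(2*a) (X(a) = (6 + a)/((2*a)) = (6 + a)*(1/(2*a)) = (6 + a)/(2*a))
(X(2)*(-66))*(-72) = (((½)*(6 + 2)/2)*(-66))*(-72) = (((½)*(½)*8)*(-66))*(-72) = (2*(-66))*(-72) = -132*(-72) = 9504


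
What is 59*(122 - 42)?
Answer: 4720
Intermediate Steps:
59*(122 - 42) = 59*80 = 4720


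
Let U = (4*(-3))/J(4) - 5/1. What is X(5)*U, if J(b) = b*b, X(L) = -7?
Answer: 161/4 ≈ 40.250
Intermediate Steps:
J(b) = b²
U = -23/4 (U = (4*(-3))/(4²) - 5/1 = -12/16 - 5*1 = -12*1/16 - 5 = -¾ - 5 = -23/4 ≈ -5.7500)
X(5)*U = -7*(-23/4) = 161/4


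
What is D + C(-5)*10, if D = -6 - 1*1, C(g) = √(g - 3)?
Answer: -7 + 20*I*√2 ≈ -7.0 + 28.284*I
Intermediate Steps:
C(g) = √(-3 + g)
D = -7 (D = -6 - 1 = -7)
D + C(-5)*10 = -7 + √(-3 - 5)*10 = -7 + √(-8)*10 = -7 + (2*I*√2)*10 = -7 + 20*I*√2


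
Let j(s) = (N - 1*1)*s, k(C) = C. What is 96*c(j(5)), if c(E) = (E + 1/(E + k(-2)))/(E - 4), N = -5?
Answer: 2883/34 ≈ 84.794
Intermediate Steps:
j(s) = -6*s (j(s) = (-5 - 1*1)*s = (-5 - 1)*s = -6*s)
c(E) = (E + 1/(-2 + E))/(-4 + E) (c(E) = (E + 1/(E - 2))/(E - 4) = (E + 1/(-2 + E))/(-4 + E))
96*c(j(5)) = 96*((1 + (-6*5)² - (-12)*5)/(8 + (-6*5)² - (-36)*5)) = 96*((1 + (-30)² - 2*(-30))/(8 + (-30)² - 6*(-30))) = 96*((1 + 900 + 60)/(8 + 900 + 180)) = 96*(961/1088) = 2883/34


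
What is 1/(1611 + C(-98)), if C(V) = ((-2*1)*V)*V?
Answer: -1/17597 ≈ -5.6828e-5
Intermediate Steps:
C(V) = -2*V² (C(V) = (-2*V)*V = -2*V²)
1/(1611 + C(-98)) = 1/(1611 - 2*(-98)²) = 1/(1611 - 2*9604) = 1/(1611 - 19208) = 1/(-17597) = -1/17597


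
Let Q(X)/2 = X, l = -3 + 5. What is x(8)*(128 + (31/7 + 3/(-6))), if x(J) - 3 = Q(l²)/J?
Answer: 3694/7 ≈ 527.71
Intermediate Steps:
l = 2
Q(X) = 2*X
x(J) = 3 + 8/J (x(J) = 3 + (2*2²)/J = 3 + (2*4)/J = 3 + 8/J)
x(8)*(128 + (31/7 + 3/(-6))) = (3 + 8/8)*(128 + (31/7 + 3/(-6))) = (3 + 8*(⅛))*(128 + (31*(⅐) + 3*(-⅙))) = (3 + 1)*(128 + (31/7 - ½)) = 4*(128 + 55/14) = 4*(1847/14) = 3694/7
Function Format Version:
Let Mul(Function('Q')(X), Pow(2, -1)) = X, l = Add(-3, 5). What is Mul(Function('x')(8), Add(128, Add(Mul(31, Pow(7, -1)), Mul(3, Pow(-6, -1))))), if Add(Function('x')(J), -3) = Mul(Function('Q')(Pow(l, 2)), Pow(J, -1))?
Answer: Rational(3694, 7) ≈ 527.71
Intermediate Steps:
l = 2
Function('Q')(X) = Mul(2, X)
Function('x')(J) = Add(3, Mul(8, Pow(J, -1))) (Function('x')(J) = Add(3, Mul(Mul(2, Pow(2, 2)), Pow(J, -1))) = Add(3, Mul(Mul(2, 4), Pow(J, -1))) = Add(3, Mul(8, Pow(J, -1))))
Mul(Function('x')(8), Add(128, Add(Mul(31, Pow(7, -1)), Mul(3, Pow(-6, -1))))) = Mul(Add(3, Mul(8, Pow(8, -1))), Add(128, Add(Mul(31, Pow(7, -1)), Mul(3, Pow(-6, -1))))) = Mul(Add(3, Mul(8, Rational(1, 8))), Add(128, Add(Mul(31, Rational(1, 7)), Mul(3, Rational(-1, 6))))) = Mul(Add(3, 1), Add(128, Add(Rational(31, 7), Rational(-1, 2)))) = Mul(4, Add(128, Rational(55, 14))) = Mul(4, Rational(1847, 14)) = Rational(3694, 7)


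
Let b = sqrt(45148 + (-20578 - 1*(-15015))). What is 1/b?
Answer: sqrt(39585)/39585 ≈ 0.0050261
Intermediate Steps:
b = sqrt(39585) (b = sqrt(45148 + (-20578 + 15015)) = sqrt(45148 - 5563) = sqrt(39585) ≈ 198.96)
1/b = 1/(sqrt(39585)) = sqrt(39585)/39585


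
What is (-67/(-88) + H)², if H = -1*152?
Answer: 177129481/7744 ≈ 22873.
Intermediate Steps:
H = -152
(-67/(-88) + H)² = (-67/(-88) - 152)² = (-67*(-1/88) - 152)² = (67/88 - 152)² = (-13309/88)² = 177129481/7744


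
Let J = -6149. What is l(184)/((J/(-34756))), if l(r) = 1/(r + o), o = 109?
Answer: 34756/1801657 ≈ 0.019291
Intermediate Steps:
l(r) = 1/(109 + r) (l(r) = 1/(r + 109) = 1/(109 + r))
l(184)/((J/(-34756))) = 1/((109 + 184)*((-6149/(-34756)))) = 1/(293*((-6149*(-1/34756)))) = 1/(293*(6149/34756)) = (1/293)*(34756/6149) = 34756/1801657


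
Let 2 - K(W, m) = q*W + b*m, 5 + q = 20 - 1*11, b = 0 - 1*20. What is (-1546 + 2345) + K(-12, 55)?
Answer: 1949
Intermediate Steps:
b = -20 (b = 0 - 20 = -20)
q = 4 (q = -5 + (20 - 1*11) = -5 + (20 - 11) = -5 + 9 = 4)
K(W, m) = 2 - 4*W + 20*m (K(W, m) = 2 - (4*W - 20*m) = 2 - (-20*m + 4*W) = 2 + (-4*W + 20*m) = 2 - 4*W + 20*m)
(-1546 + 2345) + K(-12, 55) = (-1546 + 2345) + (2 - 4*(-12) + 20*55) = 799 + (2 + 48 + 1100) = 799 + 1150 = 1949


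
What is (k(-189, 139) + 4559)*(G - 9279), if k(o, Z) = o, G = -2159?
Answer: -49984060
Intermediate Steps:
(k(-189, 139) + 4559)*(G - 9279) = (-189 + 4559)*(-2159 - 9279) = 4370*(-11438) = -49984060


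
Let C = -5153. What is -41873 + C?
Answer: -47026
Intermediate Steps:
-41873 + C = -41873 - 5153 = -47026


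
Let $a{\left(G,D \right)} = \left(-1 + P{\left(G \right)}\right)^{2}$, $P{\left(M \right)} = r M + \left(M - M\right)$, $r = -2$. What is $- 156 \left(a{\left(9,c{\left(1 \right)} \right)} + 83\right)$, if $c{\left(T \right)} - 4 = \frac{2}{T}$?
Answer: $-69264$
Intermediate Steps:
$P{\left(M \right)} = - 2 M$ ($P{\left(M \right)} = - 2 M + \left(M - M\right) = - 2 M + 0 = - 2 M$)
$c{\left(T \right)} = 4 + \frac{2}{T}$
$a{\left(G,D \right)} = \left(-1 - 2 G\right)^{2}$
$- 156 \left(a{\left(9,c{\left(1 \right)} \right)} + 83\right) = - 156 \left(\left(1 + 2 \cdot 9\right)^{2} + 83\right) = - 156 \left(\left(1 + 18\right)^{2} + 83\right) = - 156 \left(19^{2} + 83\right) = - 156 \left(361 + 83\right) = \left(-156\right) 444 = -69264$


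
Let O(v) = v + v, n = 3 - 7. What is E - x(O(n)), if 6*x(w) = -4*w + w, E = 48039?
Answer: 48035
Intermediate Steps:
n = -4
O(v) = 2*v
x(w) = -w/2 (x(w) = (-4*w + w)/6 = (-3*w)/6 = -w/2)
E - x(O(n)) = 48039 - (-1)*2*(-4)/2 = 48039 - (-1)*(-8)/2 = 48039 - 1*4 = 48039 - 4 = 48035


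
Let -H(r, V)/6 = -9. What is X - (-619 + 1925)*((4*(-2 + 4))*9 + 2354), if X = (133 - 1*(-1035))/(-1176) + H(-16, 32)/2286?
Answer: -59150056265/18669 ≈ -3.1684e+6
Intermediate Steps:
H(r, V) = 54 (H(r, V) = -6*(-9) = 54)
X = -18101/18669 (X = (133 - 1*(-1035))/(-1176) + 54/2286 = (133 + 1035)*(-1/1176) + 54*(1/2286) = 1168*(-1/1176) + 3/127 = -146/147 + 3/127 = -18101/18669 ≈ -0.96957)
X - (-619 + 1925)*((4*(-2 + 4))*9 + 2354) = -18101/18669 - (-619 + 1925)*((4*(-2 + 4))*9 + 2354) = -18101/18669 - 1306*((4*2)*9 + 2354) = -18101/18669 - 1306*(8*9 + 2354) = -18101/18669 - 1306*(72 + 2354) = -18101/18669 - 1306*2426 = -18101/18669 - 1*3168356 = -18101/18669 - 3168356 = -59150056265/18669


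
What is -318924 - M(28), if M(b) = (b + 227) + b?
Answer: -319207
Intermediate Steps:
M(b) = 227 + 2*b (M(b) = (227 + b) + b = 227 + 2*b)
-318924 - M(28) = -318924 - (227 + 2*28) = -318924 - (227 + 56) = -318924 - 1*283 = -318924 - 283 = -319207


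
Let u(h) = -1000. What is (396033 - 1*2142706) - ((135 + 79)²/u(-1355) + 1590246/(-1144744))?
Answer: -124964963860611/71546500 ≈ -1.7466e+6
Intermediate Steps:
(396033 - 1*2142706) - ((135 + 79)²/u(-1355) + 1590246/(-1144744)) = (396033 - 1*2142706) - ((135 + 79)²/(-1000) + 1590246/(-1144744)) = (396033 - 2142706) - (214²*(-1/1000) + 1590246*(-1/1144744)) = -1746673 - (45796*(-1/1000) - 795123/572372) = -1746673 - (-11449/250 - 795123/572372) = -1746673 - 1*(-3375933889/71546500) = -1746673 + 3375933889/71546500 = -124964963860611/71546500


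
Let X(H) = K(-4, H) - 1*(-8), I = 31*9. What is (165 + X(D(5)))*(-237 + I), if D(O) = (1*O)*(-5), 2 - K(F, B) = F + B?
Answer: 8568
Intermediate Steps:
I = 279
K(F, B) = 2 - B - F (K(F, B) = 2 - (F + B) = 2 - (B + F) = 2 + (-B - F) = 2 - B - F)
D(O) = -5*O (D(O) = O*(-5) = -5*O)
X(H) = 14 - H (X(H) = (2 - H - 1*(-4)) - 1*(-8) = (2 - H + 4) + 8 = (6 - H) + 8 = 14 - H)
(165 + X(D(5)))*(-237 + I) = (165 + (14 - (-5)*5))*(-237 + 279) = (165 + (14 - 1*(-25)))*42 = (165 + (14 + 25))*42 = (165 + 39)*42 = 204*42 = 8568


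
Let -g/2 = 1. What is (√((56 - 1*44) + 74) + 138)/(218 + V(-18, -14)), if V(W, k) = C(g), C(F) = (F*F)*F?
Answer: 23/35 + √86/210 ≈ 0.70130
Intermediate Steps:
g = -2 (g = -2*1 = -2)
C(F) = F³ (C(F) = F²*F = F³)
V(W, k) = -8 (V(W, k) = (-2)³ = -8)
(√((56 - 1*44) + 74) + 138)/(218 + V(-18, -14)) = (√((56 - 1*44) + 74) + 138)/(218 - 8) = (√((56 - 44) + 74) + 138)/210 = (√(12 + 74) + 138)*(1/210) = (√86 + 138)*(1/210) = (138 + √86)*(1/210) = 23/35 + √86/210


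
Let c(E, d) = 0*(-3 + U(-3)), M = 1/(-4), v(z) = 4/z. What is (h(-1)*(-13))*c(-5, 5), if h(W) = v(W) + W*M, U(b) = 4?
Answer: 0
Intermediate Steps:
M = -¼ (M = 1*(-¼) = -¼ ≈ -0.25000)
c(E, d) = 0 (c(E, d) = 0*(-3 + 4) = 0*1 = 0)
h(W) = 4/W - W/4 (h(W) = 4/W + W*(-¼) = 4/W - W/4)
(h(-1)*(-13))*c(-5, 5) = ((4/(-1) - ¼*(-1))*(-13))*0 = ((4*(-1) + ¼)*(-13))*0 = ((-4 + ¼)*(-13))*0 = -15/4*(-13)*0 = (195/4)*0 = 0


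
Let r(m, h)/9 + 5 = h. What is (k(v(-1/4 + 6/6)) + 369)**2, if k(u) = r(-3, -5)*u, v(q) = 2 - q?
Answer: 263169/4 ≈ 65792.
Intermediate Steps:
r(m, h) = -45 + 9*h
k(u) = -90*u (k(u) = (-45 + 9*(-5))*u = (-45 - 45)*u = -90*u)
(k(v(-1/4 + 6/6)) + 369)**2 = (-90*(2 - (-1/4 + 6/6)) + 369)**2 = (-90*(2 - (-1*1/4 + 6*(1/6))) + 369)**2 = (-90*(2 - (-1/4 + 1)) + 369)**2 = (-90*(2 - 1*3/4) + 369)**2 = (-90*(2 - 3/4) + 369)**2 = (-90*5/4 + 369)**2 = (-225/2 + 369)**2 = (513/2)**2 = 263169/4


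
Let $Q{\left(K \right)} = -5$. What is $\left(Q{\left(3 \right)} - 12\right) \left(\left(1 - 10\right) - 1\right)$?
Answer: $170$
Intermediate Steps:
$\left(Q{\left(3 \right)} - 12\right) \left(\left(1 - 10\right) - 1\right) = \left(-5 - 12\right) \left(\left(1 - 10\right) - 1\right) = - 17 \left(-9 - 1\right) = \left(-17\right) \left(-10\right) = 170$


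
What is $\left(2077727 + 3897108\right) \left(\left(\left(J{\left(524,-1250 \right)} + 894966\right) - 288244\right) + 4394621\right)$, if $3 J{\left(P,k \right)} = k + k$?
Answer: $\frac{89631660522715}{3} \approx 2.9877 \cdot 10^{13}$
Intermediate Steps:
$J{\left(P,k \right)} = \frac{2 k}{3}$ ($J{\left(P,k \right)} = \frac{k + k}{3} = \frac{2 k}{3}$)
$\left(2077727 + 3897108\right) \left(\left(\left(J{\left(524,-1250 \right)} + 894966\right) - 288244\right) + 4394621\right) = \left(2077727 + 3897108\right) \left(\left(\left(\frac{2}{3} \left(-1250\right) + 894966\right) - 288244\right) + 4394621\right) = 5974835 \left(\left(\left(- \frac{2500}{3} + 894966\right) - 288244\right) + 4394621\right) = 5974835 \left(\left(\frac{2682398}{3} - 288244\right) + 4394621\right) = 5974835 \left(\frac{1817666}{3} + 4394621\right) = 5974835 \cdot \frac{15001529}{3} = \frac{89631660522715}{3}$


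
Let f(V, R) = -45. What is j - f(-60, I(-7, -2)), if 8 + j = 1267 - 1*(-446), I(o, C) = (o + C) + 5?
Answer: 1750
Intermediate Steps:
I(o, C) = 5 + C + o (I(o, C) = (C + o) + 5 = 5 + C + o)
j = 1705 (j = -8 + (1267 - 1*(-446)) = -8 + (1267 + 446) = -8 + 1713 = 1705)
j - f(-60, I(-7, -2)) = 1705 - 1*(-45) = 1705 + 45 = 1750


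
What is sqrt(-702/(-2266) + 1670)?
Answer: sqrt(2144158313)/1133 ≈ 40.869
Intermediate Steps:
sqrt(-702/(-2266) + 1670) = sqrt(-702*(-1/2266) + 1670) = sqrt(351/1133 + 1670) = sqrt(1892461/1133) = sqrt(2144158313)/1133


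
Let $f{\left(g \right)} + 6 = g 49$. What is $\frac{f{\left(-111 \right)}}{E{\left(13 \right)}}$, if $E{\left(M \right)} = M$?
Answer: $- \frac{5445}{13} \approx -418.85$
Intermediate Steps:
$f{\left(g \right)} = -6 + 49 g$ ($f{\left(g \right)} = -6 + g 49 = -6 + 49 g$)
$\frac{f{\left(-111 \right)}}{E{\left(13 \right)}} = \frac{-6 + 49 \left(-111\right)}{13} = \left(-6 - 5439\right) \frac{1}{13} = \left(-5445\right) \frac{1}{13} = - \frac{5445}{13}$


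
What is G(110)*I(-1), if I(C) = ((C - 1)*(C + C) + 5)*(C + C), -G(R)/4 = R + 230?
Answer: 24480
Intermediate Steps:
G(R) = -920 - 4*R (G(R) = -4*(R + 230) = -4*(230 + R) = -920 - 4*R)
I(C) = 2*C*(5 + 2*C*(-1 + C)) (I(C) = ((-1 + C)*(2*C) + 5)*(2*C) = (2*C*(-1 + C) + 5)*(2*C) = (5 + 2*C*(-1 + C))*(2*C) = 2*C*(5 + 2*C*(-1 + C)))
G(110)*I(-1) = (-920 - 4*110)*(2*(-1)*(5 - 2*(-1) + 2*(-1)²)) = (-920 - 440)*(2*(-1)*(5 + 2 + 2*1)) = -2720*(-1)*(5 + 2 + 2) = -2720*(-1)*9 = -1360*(-18) = 24480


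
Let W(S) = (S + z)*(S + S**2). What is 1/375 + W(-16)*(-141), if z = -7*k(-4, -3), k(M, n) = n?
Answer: -63449999/375 ≈ -1.6920e+5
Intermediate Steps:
z = 21 (z = -7*(-3) = 21)
W(S) = (21 + S)*(S + S**2) (W(S) = (S + 21)*(S + S**2) = (21 + S)*(S + S**2))
1/375 + W(-16)*(-141) = 1/375 - 16*(21 + (-16)**2 + 22*(-16))*(-141) = 1/375 - 16*(21 + 256 - 352)*(-141) = 1/375 - 16*(-75)*(-141) = 1/375 + 1200*(-141) = 1/375 - 169200 = -63449999/375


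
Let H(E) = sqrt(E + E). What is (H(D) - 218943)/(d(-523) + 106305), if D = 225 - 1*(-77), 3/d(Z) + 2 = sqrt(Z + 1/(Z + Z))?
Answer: -475186433723451/230720728349227 + 4340731914*sqrt(151)/230720728349227 - 24327*I*sqrt(572223714)/230720728349227 + 2*I*sqrt(86405780814)/2076486555143043 ≈ -2.0593 - 2.5219e-6*I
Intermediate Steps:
d(Z) = 3/(-2 + sqrt(Z + 1/(2*Z))) (d(Z) = 3/(-2 + sqrt(Z + 1/(Z + Z))) = 3/(-2 + sqrt(Z + 1/(2*Z))))
D = 302 (D = 225 + 77 = 302)
H(E) = sqrt(2)*sqrt(E) (H(E) = sqrt(2*E) = sqrt(2)*sqrt(E))
(H(D) - 218943)/(d(-523) + 106305) = (sqrt(2)*sqrt(302) - 218943)/(6/(-4 + sqrt(2)*sqrt(1/(-523) + 2*(-523))) + 106305) = (2*sqrt(151) - 218943)/(6/(-4 + sqrt(2)*sqrt(-1/523 - 1046)) + 106305) = (-218943 + 2*sqrt(151))/(6/(-4 + sqrt(2)*sqrt(-547059/523)) + 106305) = (-218943 + 2*sqrt(151))/(6/(-4 + sqrt(2)*(I*sqrt(286111857)/523)) + 106305) = (-218943 + 2*sqrt(151))/(6/(-4 + I*sqrt(572223714)/523) + 106305) = (-218943 + 2*sqrt(151))/(106305 + 6/(-4 + I*sqrt(572223714)/523))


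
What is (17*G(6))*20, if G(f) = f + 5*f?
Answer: 12240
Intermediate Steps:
G(f) = 6*f
(17*G(6))*20 = (17*(6*6))*20 = (17*36)*20 = 612*20 = 12240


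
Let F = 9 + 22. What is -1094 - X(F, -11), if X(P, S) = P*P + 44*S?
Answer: -1571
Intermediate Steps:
F = 31
X(P, S) = P² + 44*S
-1094 - X(F, -11) = -1094 - (31² + 44*(-11)) = -1094 - (961 - 484) = -1094 - 1*477 = -1094 - 477 = -1571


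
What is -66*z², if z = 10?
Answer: -6600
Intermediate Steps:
-66*z² = -66*10² = -66*100 = -6600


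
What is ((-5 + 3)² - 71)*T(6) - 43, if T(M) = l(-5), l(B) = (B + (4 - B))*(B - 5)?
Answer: 2637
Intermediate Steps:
l(B) = -20 + 4*B (l(B) = 4*(-5 + B) = -20 + 4*B)
T(M) = -40 (T(M) = -20 + 4*(-5) = -20 - 20 = -40)
((-5 + 3)² - 71)*T(6) - 43 = ((-5 + 3)² - 71)*(-40) - 43 = ((-2)² - 71)*(-40) - 43 = (4 - 71)*(-40) - 43 = -67*(-40) - 43 = 2680 - 43 = 2637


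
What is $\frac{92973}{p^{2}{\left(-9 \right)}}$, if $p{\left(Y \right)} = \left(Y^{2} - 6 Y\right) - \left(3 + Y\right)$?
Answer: $\frac{30991}{6627} \approx 4.6765$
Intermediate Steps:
$p{\left(Y \right)} = -3 + Y^{2} - 7 Y$
$\frac{92973}{p^{2}{\left(-9 \right)}} = \frac{92973}{\left(-3 + \left(-9\right)^{2} - -63\right)^{2}} = \frac{92973}{\left(-3 + 81 + 63\right)^{2}} = \frac{92973}{141^{2}} = \frac{92973}{19881} = 92973 \cdot \frac{1}{19881} = \frac{30991}{6627}$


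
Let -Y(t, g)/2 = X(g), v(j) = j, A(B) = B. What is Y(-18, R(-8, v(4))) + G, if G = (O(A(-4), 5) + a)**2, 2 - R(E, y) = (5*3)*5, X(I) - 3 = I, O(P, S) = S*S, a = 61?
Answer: 7536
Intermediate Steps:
O(P, S) = S**2
X(I) = 3 + I
R(E, y) = -73 (R(E, y) = 2 - 5*3*5 = 2 - 15*5 = 2 - 1*75 = 2 - 75 = -73)
Y(t, g) = -6 - 2*g (Y(t, g) = -2*(3 + g) = -6 - 2*g)
G = 7396 (G = (5**2 + 61)**2 = (25 + 61)**2 = 86**2 = 7396)
Y(-18, R(-8, v(4))) + G = (-6 - 2*(-73)) + 7396 = (-6 + 146) + 7396 = 140 + 7396 = 7536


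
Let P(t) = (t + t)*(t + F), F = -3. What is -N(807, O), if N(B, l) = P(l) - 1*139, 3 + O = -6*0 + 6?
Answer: 139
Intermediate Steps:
P(t) = 2*t*(-3 + t) (P(t) = (t + t)*(t - 3) = (2*t)*(-3 + t) = 2*t*(-3 + t))
O = 3 (O = -3 + (-6*0 + 6) = -3 + (0 + 6) = -3 + 6 = 3)
N(B, l) = -139 + 2*l*(-3 + l) (N(B, l) = 2*l*(-3 + l) - 1*139 = 2*l*(-3 + l) - 139 = -139 + 2*l*(-3 + l))
-N(807, O) = -(-139 + 2*3*(-3 + 3)) = -(-139 + 2*3*0) = -(-139 + 0) = -1*(-139) = 139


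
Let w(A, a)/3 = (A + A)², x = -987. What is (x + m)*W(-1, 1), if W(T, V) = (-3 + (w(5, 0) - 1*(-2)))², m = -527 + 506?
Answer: -90116208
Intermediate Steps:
w(A, a) = 12*A² (w(A, a) = 3*(A + A)² = 3*(2*A)² = 3*(4*A²) = 12*A²)
m = -21
W(T, V) = 89401 (W(T, V) = (-3 + (12*5² - 1*(-2)))² = (-3 + (12*25 + 2))² = (-3 + (300 + 2))² = (-3 + 302)² = 299² = 89401)
(x + m)*W(-1, 1) = (-987 - 21)*89401 = -1008*89401 = -90116208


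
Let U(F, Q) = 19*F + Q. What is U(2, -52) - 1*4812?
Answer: -4826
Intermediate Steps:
U(F, Q) = Q + 19*F
U(2, -52) - 1*4812 = (-52 + 19*2) - 1*4812 = (-52 + 38) - 4812 = -14 - 4812 = -4826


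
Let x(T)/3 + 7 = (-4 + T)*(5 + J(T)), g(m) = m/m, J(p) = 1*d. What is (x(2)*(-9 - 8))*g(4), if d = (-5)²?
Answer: 3417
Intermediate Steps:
d = 25
J(p) = 25 (J(p) = 1*25 = 25)
g(m) = 1
x(T) = -381 + 90*T (x(T) = -21 + 3*((-4 + T)*(5 + 25)) = -21 + 3*((-4 + T)*30) = -21 + 3*(-120 + 30*T) = -21 + (-360 + 90*T) = -381 + 90*T)
(x(2)*(-9 - 8))*g(4) = ((-381 + 90*2)*(-9 - 8))*1 = ((-381 + 180)*(-17))*1 = -201*(-17)*1 = 3417*1 = 3417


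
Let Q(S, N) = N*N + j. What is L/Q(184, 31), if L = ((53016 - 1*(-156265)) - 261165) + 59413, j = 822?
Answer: 7529/1783 ≈ 4.2227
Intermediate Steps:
L = 7529 (L = ((53016 + 156265) - 261165) + 59413 = (209281 - 261165) + 59413 = -51884 + 59413 = 7529)
Q(S, N) = 822 + N**2 (Q(S, N) = N*N + 822 = N**2 + 822 = 822 + N**2)
L/Q(184, 31) = 7529/(822 + 31**2) = 7529/(822 + 961) = 7529/1783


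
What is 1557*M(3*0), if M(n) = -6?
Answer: -9342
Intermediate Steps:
1557*M(3*0) = 1557*(-6) = -9342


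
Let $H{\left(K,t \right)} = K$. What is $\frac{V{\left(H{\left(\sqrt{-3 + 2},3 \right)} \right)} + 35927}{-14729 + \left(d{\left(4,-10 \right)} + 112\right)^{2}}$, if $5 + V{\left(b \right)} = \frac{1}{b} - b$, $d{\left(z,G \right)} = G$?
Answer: $- \frac{35922}{4325} + \frac{2 i}{4325} \approx -8.3057 + 0.00046243 i$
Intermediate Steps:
$V{\left(b \right)} = -5 + \frac{1}{b} - b$ ($V{\left(b \right)} = -5 - \left(b - \frac{1}{b}\right) = -5 + \frac{1}{b} - b$)
$\frac{V{\left(H{\left(\sqrt{-3 + 2},3 \right)} \right)} + 35927}{-14729 + \left(d{\left(4,-10 \right)} + 112\right)^{2}} = \frac{\left(-5 + \frac{1}{\sqrt{-3 + 2}} - \sqrt{-3 + 2}\right) + 35927}{-14729 + \left(-10 + 112\right)^{2}} = \frac{\left(-5 + \frac{1}{\sqrt{-1}} - \sqrt{-1}\right) + 35927}{-14729 + 102^{2}} = \frac{\left(-5 + \frac{1}{i} - i\right) + 35927}{-14729 + 10404} = \frac{\left(-5 - i - i\right) + 35927}{-4325} = \left(\left(-5 - 2 i\right) + 35927\right) \left(- \frac{1}{4325}\right) = \left(35922 - 2 i\right) \left(- \frac{1}{4325}\right) = - \frac{35922}{4325} + \frac{2 i}{4325}$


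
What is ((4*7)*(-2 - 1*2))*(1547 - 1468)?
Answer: -8848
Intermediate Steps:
((4*7)*(-2 - 1*2))*(1547 - 1468) = (28*(-2 - 2))*79 = (28*(-4))*79 = -112*79 = -8848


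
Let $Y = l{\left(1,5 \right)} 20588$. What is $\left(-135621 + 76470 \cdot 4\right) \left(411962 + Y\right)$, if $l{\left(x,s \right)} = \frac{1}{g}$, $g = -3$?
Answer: $68971807394$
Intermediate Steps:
$l{\left(x,s \right)} = - \frac{1}{3}$ ($l{\left(x,s \right)} = \frac{1}{-3} = - \frac{1}{3}$)
$Y = - \frac{20588}{3}$ ($Y = \left(- \frac{1}{3}\right) 20588 = - \frac{20588}{3} \approx -6862.7$)
$\left(-135621 + 76470 \cdot 4\right) \left(411962 + Y\right) = \left(-135621 + 76470 \cdot 4\right) \left(411962 - \frac{20588}{3}\right) = \left(-135621 + 305880\right) \frac{1215298}{3} = 170259 \cdot \frac{1215298}{3} = 68971807394$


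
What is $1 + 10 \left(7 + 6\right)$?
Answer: $131$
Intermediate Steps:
$1 + 10 \left(7 + 6\right) = 1 + 10 \cdot 13 = 1 + 130 = 131$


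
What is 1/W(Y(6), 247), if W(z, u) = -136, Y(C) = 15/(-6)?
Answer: -1/136 ≈ -0.0073529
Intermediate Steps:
Y(C) = -5/2 (Y(C) = 15*(-⅙) = -5/2)
1/W(Y(6), 247) = 1/(-136) = -1/136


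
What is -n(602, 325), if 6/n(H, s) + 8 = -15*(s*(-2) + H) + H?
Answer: -1/219 ≈ -0.0045662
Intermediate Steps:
n(H, s) = 6/(-8 - 14*H + 30*s) (n(H, s) = 6/(-8 + (-15*(s*(-2) + H) + H)) = 6/(-8 + (-15*(-2*s + H) + H)) = 6/(-8 + (-15*(H - 2*s) + H)) = 6/(-8 + ((-15*H + 30*s) + H)) = 6/(-8 + (-14*H + 30*s)) = 6/(-8 - 14*H + 30*s))
-n(602, 325) = -3/(-4 - 7*602 + 15*325) = -3/(-4 - 4214 + 4875) = -3/657 = -1*1/219 = -1/219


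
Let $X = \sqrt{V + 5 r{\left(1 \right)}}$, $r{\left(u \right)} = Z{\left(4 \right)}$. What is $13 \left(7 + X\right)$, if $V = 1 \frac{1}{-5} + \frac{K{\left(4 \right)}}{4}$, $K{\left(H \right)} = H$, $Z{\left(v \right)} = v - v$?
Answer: $91 + \frac{26 \sqrt{5}}{5} \approx 102.63$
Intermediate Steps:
$Z{\left(v \right)} = 0$
$r{\left(u \right)} = 0$
$V = \frac{4}{5}$ ($V = 1 \frac{1}{-5} + \frac{4}{4} = 1 \left(- \frac{1}{5}\right) + 4 \cdot \frac{1}{4} = - \frac{1}{5} + 1 = \frac{4}{5} \approx 0.8$)
$X = \frac{2 \sqrt{5}}{5}$ ($X = \sqrt{\frac{4}{5} + 5 \cdot 0} = \sqrt{\frac{4}{5} + 0} = \sqrt{\frac{4}{5}} = \frac{2 \sqrt{5}}{5} \approx 0.89443$)
$13 \left(7 + X\right) = 13 \left(7 + \frac{2 \sqrt{5}}{5}\right) = 91 + \frac{26 \sqrt{5}}{5}$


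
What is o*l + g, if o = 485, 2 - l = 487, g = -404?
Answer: -235629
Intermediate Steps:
l = -485 (l = 2 - 1*487 = 2 - 487 = -485)
o*l + g = 485*(-485) - 404 = -235225 - 404 = -235629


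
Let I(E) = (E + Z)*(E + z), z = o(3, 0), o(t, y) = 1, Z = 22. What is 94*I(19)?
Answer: 77080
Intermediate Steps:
z = 1
I(E) = (1 + E)*(22 + E) (I(E) = (E + 22)*(E + 1) = (22 + E)*(1 + E) = (1 + E)*(22 + E))
94*I(19) = 94*(22 + 19**2 + 23*19) = 94*(22 + 361 + 437) = 94*820 = 77080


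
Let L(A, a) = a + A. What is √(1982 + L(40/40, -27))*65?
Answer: 130*√489 ≈ 2874.7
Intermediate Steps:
L(A, a) = A + a
√(1982 + L(40/40, -27))*65 = √(1982 + (40/40 - 27))*65 = √(1982 + (40*(1/40) - 27))*65 = √(1982 + (1 - 27))*65 = √(1982 - 26)*65 = √1956*65 = (2*√489)*65 = 130*√489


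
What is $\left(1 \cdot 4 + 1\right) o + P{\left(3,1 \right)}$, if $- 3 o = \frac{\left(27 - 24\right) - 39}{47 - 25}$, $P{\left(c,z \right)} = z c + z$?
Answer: $\frac{74}{11} \approx 6.7273$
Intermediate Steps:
$P{\left(c,z \right)} = z + c z$ ($P{\left(c,z \right)} = c z + z = z + c z$)
$o = \frac{6}{11}$ ($o = - \frac{\left(\left(27 - 24\right) - 39\right) \frac{1}{47 - 25}}{3} = - \frac{\left(3 - 39\right) \frac{1}{22}}{3} = - \frac{\left(-36\right) \frac{1}{22}}{3} = \left(- \frac{1}{3}\right) \left(- \frac{18}{11}\right) = \frac{6}{11} \approx 0.54545$)
$\left(1 \cdot 4 + 1\right) o + P{\left(3,1 \right)} = \left(1 \cdot 4 + 1\right) \frac{6}{11} + 1 \left(1 + 3\right) = \left(4 + 1\right) \frac{6}{11} + 1 \cdot 4 = 5 \cdot \frac{6}{11} + 4 = \frac{30}{11} + 4 = \frac{74}{11}$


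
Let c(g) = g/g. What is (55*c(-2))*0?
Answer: 0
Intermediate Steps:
c(g) = 1
(55*c(-2))*0 = (55*1)*0 = 55*0 = 0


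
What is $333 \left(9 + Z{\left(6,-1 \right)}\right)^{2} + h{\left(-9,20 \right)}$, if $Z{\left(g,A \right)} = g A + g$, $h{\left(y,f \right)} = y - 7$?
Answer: $26957$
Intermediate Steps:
$h{\left(y,f \right)} = -7 + y$ ($h{\left(y,f \right)} = y - 7 = -7 + y$)
$Z{\left(g,A \right)} = g + A g$ ($Z{\left(g,A \right)} = A g + g = g + A g$)
$333 \left(9 + Z{\left(6,-1 \right)}\right)^{2} + h{\left(-9,20 \right)} = 333 \left(9 + 6 \left(1 - 1\right)\right)^{2} - 16 = 333 \left(9 + 6 \cdot 0\right)^{2} - 16 = 333 \left(9 + 0\right)^{2} - 16 = 333 \cdot 9^{2} - 16 = 333 \cdot 81 - 16 = 26973 - 16 = 26957$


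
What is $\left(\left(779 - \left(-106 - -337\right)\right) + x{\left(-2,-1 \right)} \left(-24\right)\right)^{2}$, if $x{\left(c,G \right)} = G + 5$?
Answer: $204304$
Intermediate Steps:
$x{\left(c,G \right)} = 5 + G$
$\left(\left(779 - \left(-106 - -337\right)\right) + x{\left(-2,-1 \right)} \left(-24\right)\right)^{2} = \left(\left(779 - \left(-106 - -337\right)\right) + \left(5 - 1\right) \left(-24\right)\right)^{2} = \left(\left(779 - \left(-106 + 337\right)\right) + 4 \left(-24\right)\right)^{2} = \left(\left(779 - 231\right) - 96\right)^{2} = \left(548 - 96\right)^{2} = 452^{2} = 204304$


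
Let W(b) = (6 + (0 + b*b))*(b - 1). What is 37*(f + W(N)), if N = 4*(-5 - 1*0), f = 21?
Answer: -314685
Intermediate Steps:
N = -20 (N = 4*(-5 + 0) = 4*(-5) = -20)
W(b) = (-1 + b)*(6 + b**2) (W(b) = (6 + (0 + b**2))*(-1 + b) = (6 + b**2)*(-1 + b) = (-1 + b)*(6 + b**2))
37*(f + W(N)) = 37*(21 + (-6 + (-20)**3 - 1*(-20)**2 + 6*(-20))) = 37*(21 + (-6 - 8000 - 1*400 - 120)) = 37*(21 + (-6 - 8000 - 400 - 120)) = 37*(21 - 8526) = 37*(-8505) = -314685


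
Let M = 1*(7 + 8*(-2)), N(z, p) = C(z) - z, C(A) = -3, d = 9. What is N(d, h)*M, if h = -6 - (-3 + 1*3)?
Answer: 108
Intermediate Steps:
h = -6 (h = -6 - (-3 + 3) = -6 - 1*0 = -6 + 0 = -6)
N(z, p) = -3 - z
M = -9 (M = 1*(7 - 16) = 1*(-9) = -9)
N(d, h)*M = (-3 - 1*9)*(-9) = (-3 - 9)*(-9) = -12*(-9) = 108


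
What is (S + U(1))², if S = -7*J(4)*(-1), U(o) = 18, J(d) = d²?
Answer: 16900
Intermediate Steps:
S = 112 (S = -7*4²*(-1) = -7*16*(-1) = -112*(-1) = 112)
(S + U(1))² = (112 + 18)² = 130² = 16900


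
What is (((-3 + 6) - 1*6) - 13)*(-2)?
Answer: 32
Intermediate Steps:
(((-3 + 6) - 1*6) - 13)*(-2) = ((3 - 6) - 13)*(-2) = (-3 - 13)*(-2) = -16*(-2) = 32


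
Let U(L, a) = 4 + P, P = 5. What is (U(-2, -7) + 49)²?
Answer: 3364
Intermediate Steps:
U(L, a) = 9 (U(L, a) = 4 + 5 = 9)
(U(-2, -7) + 49)² = (9 + 49)² = 58² = 3364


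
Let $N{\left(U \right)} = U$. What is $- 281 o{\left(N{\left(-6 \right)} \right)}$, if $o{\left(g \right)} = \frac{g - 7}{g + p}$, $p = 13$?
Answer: $\frac{3653}{7} \approx 521.86$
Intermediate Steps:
$o{\left(g \right)} = \frac{-7 + g}{13 + g}$ ($o{\left(g \right)} = \frac{g - 7}{g + 13} = \frac{-7 + g}{13 + g}$)
$- 281 o{\left(N{\left(-6 \right)} \right)} = - 281 \frac{-7 - 6}{13 - 6} = - 281 \cdot \frac{1}{7} \left(-13\right) = \left(-281\right) \left(- \frac{13}{7}\right) = \frac{3653}{7}$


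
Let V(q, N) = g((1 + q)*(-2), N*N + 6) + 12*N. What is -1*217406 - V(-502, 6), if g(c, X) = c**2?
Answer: -1221482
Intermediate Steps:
V(q, N) = (-2 - 2*q)**2 + 12*N (V(q, N) = ((1 + q)*(-2))**2 + 12*N = (-2 - 2*q)**2 + 12*N)
-1*217406 - V(-502, 6) = -1*217406 - (4*(1 - 502)**2 + 12*6) = -217406 - (4*(-501)**2 + 72) = -217406 - (4*251001 + 72) = -217406 - (1004004 + 72) = -217406 - 1*1004076 = -217406 - 1004076 = -1221482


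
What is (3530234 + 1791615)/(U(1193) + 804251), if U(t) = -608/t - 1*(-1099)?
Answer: 6348965857/960781942 ≈ 6.6081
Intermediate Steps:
U(t) = 1099 - 608/t (U(t) = -608/t + 1099 = 1099 - 608/t)
(3530234 + 1791615)/(U(1193) + 804251) = (3530234 + 1791615)/((1099 - 608/1193) + 804251) = 5321849/((1099 - 608*1/1193) + 804251) = 5321849/((1099 - 608/1193) + 804251) = 5321849/(1310499/1193 + 804251) = 5321849/(960781942/1193) = 5321849*(1193/960781942) = 6348965857/960781942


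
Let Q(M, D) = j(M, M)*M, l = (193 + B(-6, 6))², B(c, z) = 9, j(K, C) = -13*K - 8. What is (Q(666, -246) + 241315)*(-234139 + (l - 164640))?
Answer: 1979688021975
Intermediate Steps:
j(K, C) = -8 - 13*K
l = 40804 (l = (193 + 9)² = 202² = 40804)
Q(M, D) = M*(-8 - 13*M) (Q(M, D) = (-8 - 13*M)*M = M*(-8 - 13*M))
(Q(666, -246) + 241315)*(-234139 + (l - 164640)) = (-1*666*(8 + 13*666) + 241315)*(-234139 + (40804 - 164640)) = (-1*666*(8 + 8658) + 241315)*(-234139 - 123836) = (-1*666*8666 + 241315)*(-357975) = (-5771556 + 241315)*(-357975) = -5530241*(-357975) = 1979688021975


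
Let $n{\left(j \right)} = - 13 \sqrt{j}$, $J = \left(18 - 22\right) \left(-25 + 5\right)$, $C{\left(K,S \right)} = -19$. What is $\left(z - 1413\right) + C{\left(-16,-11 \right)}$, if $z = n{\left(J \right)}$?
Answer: $-1432 - 52 \sqrt{5} \approx -1548.3$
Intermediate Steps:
$J = 80$ ($J = \left(-4\right) \left(-20\right) = 80$)
$z = - 52 \sqrt{5}$ ($z = - 13 \sqrt{80} = - 13 \cdot 4 \sqrt{5} = - 52 \sqrt{5} \approx -116.28$)
$\left(z - 1413\right) + C{\left(-16,-11 \right)} = \left(- 52 \sqrt{5} - 1413\right) - 19 = \left(-1413 - 52 \sqrt{5}\right) - 19 = -1432 - 52 \sqrt{5}$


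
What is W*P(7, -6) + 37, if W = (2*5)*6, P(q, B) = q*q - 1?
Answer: 2917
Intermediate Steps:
P(q, B) = -1 + q² (P(q, B) = q² - 1 = -1 + q²)
W = 60 (W = 10*6 = 60)
W*P(7, -6) + 37 = 60*(-1 + 7²) + 37 = 60*(-1 + 49) + 37 = 60*48 + 37 = 2880 + 37 = 2917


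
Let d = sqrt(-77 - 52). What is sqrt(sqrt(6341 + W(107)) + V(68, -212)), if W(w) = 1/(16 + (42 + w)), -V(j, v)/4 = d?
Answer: sqrt(165*sqrt(172633890) - 108900*I*sqrt(129))/165 ≈ 9.255 - 2.4544*I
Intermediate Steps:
d = I*sqrt(129) (d = sqrt(-129) = I*sqrt(129) ≈ 11.358*I)
V(j, v) = -4*I*sqrt(129)
W(w) = 1/(58 + w)
sqrt(sqrt(6341 + W(107)) + V(68, -212)) = sqrt(sqrt(6341 + 1/(58 + 107)) - 4*I*sqrt(129)) = sqrt(sqrt(6341 + 1/165) - 4*I*sqrt(129)) = sqrt(sqrt(1046266/165) - 4*I*sqrt(129)) = sqrt(sqrt(172633890)/165 - 4*I*sqrt(129))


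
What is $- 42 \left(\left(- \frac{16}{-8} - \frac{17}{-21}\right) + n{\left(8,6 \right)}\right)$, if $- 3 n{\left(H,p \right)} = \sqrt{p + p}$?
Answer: $-118 + 28 \sqrt{3} \approx -69.503$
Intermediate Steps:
$n{\left(H,p \right)} = - \frac{\sqrt{2} \sqrt{p}}{3}$ ($n{\left(H,p \right)} = - \frac{\sqrt{p + p}}{3} = - \frac{\sqrt{2 p}}{3} = - \frac{\sqrt{2} \sqrt{p}}{3}$)
$- 42 \left(\left(- \frac{16}{-8} - \frac{17}{-21}\right) + n{\left(8,6 \right)}\right) = - 42 \left(\left(- \frac{16}{-8} - \frac{17}{-21}\right) - \frac{\sqrt{2} \sqrt{6}}{3}\right) = - 42 \left(\left(\left(-16\right) \left(- \frac{1}{8}\right) - - \frac{17}{21}\right) - \frac{2 \sqrt{3}}{3}\right) = - 42 \left(\left(2 + \frac{17}{21}\right) - \frac{2 \sqrt{3}}{3}\right) = - 42 \left(\frac{59}{21} - \frac{2 \sqrt{3}}{3}\right) = -118 + 28 \sqrt{3}$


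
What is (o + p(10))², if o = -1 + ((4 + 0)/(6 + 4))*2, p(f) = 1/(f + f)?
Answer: 9/400 ≈ 0.022500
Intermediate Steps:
p(f) = 1/(2*f)
o = -⅕ (o = -1 + (4/10)*2 = -1 + (4*(⅒))*2 = -1 + (⅖)*2 = -1 + ⅘ = -⅕ ≈ -0.20000)
(o + p(10))² = (-⅕ + (½)/10)² = (-⅕ + (½)*(⅒))² = (-⅕ + 1/20)² = (-3/20)² = 9/400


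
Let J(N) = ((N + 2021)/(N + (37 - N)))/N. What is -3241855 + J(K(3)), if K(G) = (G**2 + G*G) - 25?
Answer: -839642459/259 ≈ -3.2419e+6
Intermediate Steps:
K(G) = -25 + 2*G**2 (K(G) = (G**2 + G**2) - 25 = 2*G**2 - 25 = -25 + 2*G**2)
J(N) = (2021/37 + N/37)/N (J(N) = ((2021 + N)/37)/N = ((2021 + N)*(1/37))/N = (2021/37 + N/37)/N)
-3241855 + J(K(3)) = -3241855 + (2021 + (-25 + 2*3**2))/(37*(-25 + 2*3**2)) = -3241855 + (2021 + (-25 + 2*9))/(37*(-25 + 2*9)) = -3241855 + (2021 + (-25 + 18))/(37*(-25 + 18)) = -3241855 + (1/37)*(2021 - 7)/(-7) = -3241855 + (1/37)*(-1/7)*2014 = -3241855 - 2014/259 = -839642459/259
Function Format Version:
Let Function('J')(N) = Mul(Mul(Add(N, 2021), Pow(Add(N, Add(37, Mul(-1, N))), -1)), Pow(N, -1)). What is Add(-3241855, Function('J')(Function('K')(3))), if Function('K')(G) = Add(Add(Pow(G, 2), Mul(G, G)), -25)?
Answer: Rational(-839642459, 259) ≈ -3.2419e+6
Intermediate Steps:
Function('K')(G) = Add(-25, Mul(2, Pow(G, 2))) (Function('K')(G) = Add(Add(Pow(G, 2), Pow(G, 2)), -25) = Add(Mul(2, Pow(G, 2)), -25) = Add(-25, Mul(2, Pow(G, 2))))
Function('J')(N) = Mul(Pow(N, -1), Add(Rational(2021, 37), Mul(Rational(1, 37), N))) (Function('J')(N) = Mul(Mul(Add(2021, N), Pow(37, -1)), Pow(N, -1)) = Mul(Mul(Add(2021, N), Rational(1, 37)), Pow(N, -1)) = Mul(Add(Rational(2021, 37), Mul(Rational(1, 37), N)), Pow(N, -1)) = Mul(Pow(N, -1), Add(Rational(2021, 37), Mul(Rational(1, 37), N))))
Add(-3241855, Function('J')(Function('K')(3))) = Add(-3241855, Mul(Rational(1, 37), Pow(Add(-25, Mul(2, Pow(3, 2))), -1), Add(2021, Add(-25, Mul(2, Pow(3, 2)))))) = Add(-3241855, Mul(Rational(1, 37), Pow(Add(-25, Mul(2, 9)), -1), Add(2021, Add(-25, Mul(2, 9))))) = Add(-3241855, Mul(Rational(1, 37), Pow(Add(-25, 18), -1), Add(2021, Add(-25, 18)))) = Add(-3241855, Mul(Rational(1, 37), Pow(-7, -1), Add(2021, -7))) = Add(-3241855, Mul(Rational(1, 37), Rational(-1, 7), 2014)) = Add(-3241855, Rational(-2014, 259)) = Rational(-839642459, 259)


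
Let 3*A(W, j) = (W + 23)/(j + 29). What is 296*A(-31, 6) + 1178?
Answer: 121322/105 ≈ 1155.4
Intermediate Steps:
A(W, j) = (23 + W)/(3*(29 + j)) (A(W, j) = ((W + 23)/(j + 29))/3 = ((23 + W)/(29 + j))/3 = (23 + W)/(3*(29 + j)))
296*A(-31, 6) + 1178 = 296*((23 - 31)/(3*(29 + 6))) + 1178 = 296*((⅓)*(-8)/35) + 1178 = 296*((⅓)*(1/35)*(-8)) + 1178 = 296*(-8/105) + 1178 = -2368/105 + 1178 = 121322/105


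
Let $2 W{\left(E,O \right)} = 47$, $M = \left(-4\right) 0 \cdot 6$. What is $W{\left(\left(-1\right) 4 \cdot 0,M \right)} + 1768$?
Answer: $\frac{3583}{2} \approx 1791.5$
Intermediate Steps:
$M = 0$ ($M = 0 \cdot 6 = 0$)
$W{\left(E,O \right)} = \frac{47}{2}$ ($W{\left(E,O \right)} = \frac{1}{2} \cdot 47 = \frac{47}{2}$)
$W{\left(\left(-1\right) 4 \cdot 0,M \right)} + 1768 = \frac{47}{2} + 1768 = \frac{3583}{2}$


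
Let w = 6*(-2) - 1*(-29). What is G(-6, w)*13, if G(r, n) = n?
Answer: 221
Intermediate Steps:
w = 17 (w = -12 + 29 = 17)
G(-6, w)*13 = 17*13 = 221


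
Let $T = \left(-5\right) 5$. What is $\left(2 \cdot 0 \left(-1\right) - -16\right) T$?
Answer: $-400$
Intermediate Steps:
$T = -25$
$\left(2 \cdot 0 \left(-1\right) - -16\right) T = \left(2 \cdot 0 \left(-1\right) - -16\right) \left(-25\right) = \left(0 \left(-1\right) + 16\right) \left(-25\right) = \left(0 + 16\right) \left(-25\right) = 16 \left(-25\right) = -400$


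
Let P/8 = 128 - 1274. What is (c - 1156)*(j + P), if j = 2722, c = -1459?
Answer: 16856290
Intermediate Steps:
P = -9168 (P = 8*(128 - 1274) = 8*(-1146) = -9168)
(c - 1156)*(j + P) = (-1459 - 1156)*(2722 - 9168) = -2615*(-6446) = 16856290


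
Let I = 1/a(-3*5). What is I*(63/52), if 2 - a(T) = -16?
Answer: 7/104 ≈ 0.067308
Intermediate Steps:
a(T) = 18 (a(T) = 2 - 1*(-16) = 2 + 16 = 18)
I = 1/18 ≈ 0.055556
I*(63/52) = (63/52)/18 = (63*(1/52))/18 = (1/18)*(63/52) = 7/104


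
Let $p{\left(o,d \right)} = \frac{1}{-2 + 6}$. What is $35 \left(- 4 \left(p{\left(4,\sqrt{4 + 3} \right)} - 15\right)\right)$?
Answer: $2065$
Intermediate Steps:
$p{\left(o,d \right)} = \frac{1}{4}$
$35 \left(- 4 \left(p{\left(4,\sqrt{4 + 3} \right)} - 15\right)\right) = 35 \left(- 4 \left(\frac{1}{4} - 15\right)\right) = 35 \left(\left(-4\right) \left(- \frac{59}{4}\right)\right) = 35 \cdot 59 = 2065$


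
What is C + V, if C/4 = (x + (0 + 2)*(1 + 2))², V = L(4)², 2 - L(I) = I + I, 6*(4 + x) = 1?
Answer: 493/9 ≈ 54.778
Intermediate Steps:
x = -23/6 (x = -4 + (⅙)*1 = -4 + ⅙ = -23/6 ≈ -3.8333)
L(I) = 2 - 2*I (L(I) = 2 - (I + I) = 2 - 2*I)
V = 36 (V = (2 - 2*4)² = (2 - 8)² = (-6)² = 36)
C = 169/9 (C = 4*(-23/6 + (0 + 2)*(1 + 2))² = 4*(-23/6 + 2*3)² = 4*(-23/6 + 6)² = 4*(13/6)² = 4*(169/36) = 169/9 ≈ 18.778)
C + V = 169/9 + 36 = 493/9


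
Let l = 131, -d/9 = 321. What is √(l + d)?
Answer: I*√2758 ≈ 52.517*I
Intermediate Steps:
d = -2889 (d = -9*321 = -2889)
√(l + d) = √(131 - 2889) = √(-2758) = I*√2758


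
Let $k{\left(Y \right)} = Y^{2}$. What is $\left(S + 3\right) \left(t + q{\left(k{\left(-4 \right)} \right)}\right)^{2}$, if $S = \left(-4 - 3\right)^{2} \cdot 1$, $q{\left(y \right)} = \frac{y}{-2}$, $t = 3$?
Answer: $1300$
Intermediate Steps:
$q{\left(y \right)} = - \frac{y}{2}$ ($q{\left(y \right)} = y \left(- \frac{1}{2}\right) = - \frac{y}{2}$)
$S = 49$ ($S = \left(-7\right)^{2} \cdot 1 = 49 \cdot 1 = 49$)
$\left(S + 3\right) \left(t + q{\left(k{\left(-4 \right)} \right)}\right)^{2} = \left(49 + 3\right) \left(3 - \frac{\left(-4\right)^{2}}{2}\right)^{2} = 52 \left(3 - 8\right)^{2} = 52 \left(-5\right)^{2} = 52 \cdot 25 = 1300$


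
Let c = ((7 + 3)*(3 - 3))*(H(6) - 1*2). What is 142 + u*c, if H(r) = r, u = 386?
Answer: 142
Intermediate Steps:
c = 0 (c = ((7 + 3)*(3 - 3))*(6 - 1*2) = (10*0)*(6 - 2) = 0*4 = 0)
142 + u*c = 142 + 386*0 = 142 + 0 = 142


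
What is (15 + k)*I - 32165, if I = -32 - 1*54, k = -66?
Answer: -27779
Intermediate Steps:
I = -86 (I = -32 - 54 = -86)
(15 + k)*I - 32165 = (15 - 66)*(-86) - 32165 = -51*(-86) - 32165 = 4386 - 32165 = -27779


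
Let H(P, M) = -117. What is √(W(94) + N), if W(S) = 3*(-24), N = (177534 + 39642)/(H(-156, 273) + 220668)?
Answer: 4*I*√23988744134/73517 ≈ 8.4271*I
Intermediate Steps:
N = 72392/73517 (N = (177534 + 39642)/(-117 + 220668) = 217176/220551 = 217176*(1/220551) = 72392/73517 ≈ 0.98470)
W(S) = -72
√(W(94) + N) = √(-72 + 72392/73517) = √(-5220832/73517) = 4*I*√23988744134/73517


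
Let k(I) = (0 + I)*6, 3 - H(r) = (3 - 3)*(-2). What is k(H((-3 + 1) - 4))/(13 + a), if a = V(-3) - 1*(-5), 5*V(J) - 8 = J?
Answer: 18/19 ≈ 0.94737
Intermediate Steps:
H(r) = 3 (H(r) = 3 - (3 - 3)*(-2) = 3 - 0*(-2) = 3 - 1*0 = 3 + 0 = 3)
k(I) = 6*I (k(I) = I*6 = 6*I)
V(J) = 8/5 + J/5
a = 6 (a = (8/5 + (⅕)*(-3)) - 1*(-5) = (8/5 - ⅗) + 5 = 1 + 5 = 6)
k(H((-3 + 1) - 4))/(13 + a) = (6*3)/(13 + 6) = 18/19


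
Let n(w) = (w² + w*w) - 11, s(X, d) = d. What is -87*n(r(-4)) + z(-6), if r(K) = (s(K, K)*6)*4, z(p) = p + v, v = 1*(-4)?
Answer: -1602637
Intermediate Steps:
v = -4
z(p) = -4 + p (z(p) = p - 4 = -4 + p)
r(K) = 24*K (r(K) = (K*6)*4 = (6*K)*4 = 24*K)
n(w) = -11 + 2*w² (n(w) = (w² + w²) - 11 = 2*w² - 11 = -11 + 2*w²)
-87*n(r(-4)) + z(-6) = -87*(-11 + 2*(24*(-4))²) + (-4 - 6) = -87*(-11 + 2*(-96)²) - 10 = -87*(-11 + 2*9216) - 10 = -87*(-11 + 18432) - 10 = -87*18421 - 10 = -1602627 - 10 = -1602637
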